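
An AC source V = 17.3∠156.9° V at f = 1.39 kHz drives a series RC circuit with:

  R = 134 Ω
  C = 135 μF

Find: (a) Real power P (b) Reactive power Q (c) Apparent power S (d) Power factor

Step 1 — Angular frequency: ω = 2π·f = 2π·1390 = 8734 rad/s.
Step 2 — Component impedances:
  R: Z = R = 134 Ω
  C: Z = 1/(jωC) = -j/(ω·C) = 0 - j0.8481 Ω
Step 3 — Series combination: Z_total = R + C = 134 - j0.8481 Ω = 134∠-0.4° Ω.
Step 4 — Source phasor: V = 17.3∠156.9° V = -15.91 + j6.787 V.
Step 5 — Current: I = V / Z = -0.1191 + j0.0499 A = 0.1291∠157.3° A.
Step 6 — Complex power: S = V·I* = 2.233 - j0.01414 VA.
Step 7 — Real power: P = Re(S) = 2.233 W.
Step 8 — Reactive power: Q = Im(S) = -0.01414 VAR.
Step 9 — Apparent power: |S| = 2.233 VA.
Step 10 — Power factor: PF = P/|S| = 1 (leading).

(a) P = 2.233 W  (b) Q = -0.01414 VAR  (c) S = 2.233 VA  (d) PF = 1 (leading)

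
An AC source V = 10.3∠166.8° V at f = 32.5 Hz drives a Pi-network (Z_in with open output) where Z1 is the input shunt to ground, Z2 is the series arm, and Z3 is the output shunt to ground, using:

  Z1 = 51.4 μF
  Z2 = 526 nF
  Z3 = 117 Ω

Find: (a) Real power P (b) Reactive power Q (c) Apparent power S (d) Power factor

Step 1 — Angular frequency: ω = 2π·f = 2π·32.5 = 204.2 rad/s.
Step 2 — Component impedances:
  Z1: Z = 1/(jωC) = -j/(ω·C) = 0 - j95.27 Ω
  Z2: Z = 1/(jωC) = -j/(ω·C) = 0 - j9310 Ω
  Z3: Z = R = 117 Ω
Step 3 — With open output, the series arm Z2 and the output shunt Z3 appear in series to ground: Z2 + Z3 = 117 - j9310 Ω.
Step 4 — Parallel with input shunt Z1: Z_in = Z1 || (Z2 + Z3) = 0.012 - j94.31 Ω = 94.31∠-90.0° Ω.
Step 5 — Source phasor: V = 10.3∠166.8° V = -10.03 + j2.352 V.
Step 6 — Current: I = V / Z = -0.02495 - j0.1063 A = 0.1092∠-103.2° A.
Step 7 — Complex power: S = V·I* = 0.0001432 - j1.125 VA.
Step 8 — Real power: P = Re(S) = 0.0001432 W.
Step 9 — Reactive power: Q = Im(S) = -1.125 VAR.
Step 10 — Apparent power: |S| = 1.125 VA.
Step 11 — Power factor: PF = P/|S| = 0.0001273 (leading).

(a) P = 0.0001432 W  (b) Q = -1.125 VAR  (c) S = 1.125 VA  (d) PF = 0.0001273 (leading)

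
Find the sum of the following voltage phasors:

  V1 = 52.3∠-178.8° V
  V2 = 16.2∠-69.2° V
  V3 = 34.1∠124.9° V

Step 1 — Convert each phasor to rectangular form:
  V1 = 52.3·(cos(-178.8°) + j·sin(-178.8°)) = -52.29 - j1.095 V
  V2 = 16.2·(cos(-69.2°) + j·sin(-69.2°)) = 5.753 - j15.14 V
  V3 = 34.1·(cos(124.9°) + j·sin(124.9°)) = -19.51 + j27.97 V
Step 2 — Sum components: V_total = -66.05 + j11.73 V.
Step 3 — Convert to polar: |V_total| = 67.08 V, ∠V_total = 169.9°.

V_total = 67.08∠169.9° V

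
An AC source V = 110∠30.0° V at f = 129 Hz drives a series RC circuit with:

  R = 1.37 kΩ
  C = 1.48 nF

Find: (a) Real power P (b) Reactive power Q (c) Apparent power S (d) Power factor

Step 1 — Angular frequency: ω = 2π·f = 2π·129 = 810.5 rad/s.
Step 2 — Component impedances:
  R: Z = R = 1370 Ω
  C: Z = 1/(jωC) = -j/(ω·C) = 0 - j8.336e+05 Ω
Step 3 — Series combination: Z_total = R + C = 1370 - j8.336e+05 Ω = 8.336e+05∠-89.9° Ω.
Step 4 — Source phasor: V = 110∠30.0° V = 95.26 + j55 V.
Step 5 — Current: I = V / Z = -6.579e-05 + j0.0001144 A = 0.000132∠119.9° A.
Step 6 — Complex power: S = V·I* = 2.385e-05 - j0.01451 VA.
Step 7 — Real power: P = Re(S) = 2.385e-05 W.
Step 8 — Reactive power: Q = Im(S) = -0.01451 VAR.
Step 9 — Apparent power: |S| = 0.01451 VA.
Step 10 — Power factor: PF = P/|S| = 0.001643 (leading).

(a) P = 2.385e-05 W  (b) Q = -0.01451 VAR  (c) S = 0.01451 VA  (d) PF = 0.001643 (leading)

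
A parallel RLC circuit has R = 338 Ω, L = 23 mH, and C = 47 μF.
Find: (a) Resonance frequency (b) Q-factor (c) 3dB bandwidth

Step 1 — Resonance: ω₀ = 1/√(LC) = 1/√(0.023·4.7e-05) = 961.8 rad/s.
Step 2 — f₀ = ω₀/(2π) = 153.1 Hz.
Step 3 — Parallel Q: Q = R/(ω₀L) = 338/(961.8·0.023) = 15.28.
Step 4 — Bandwidth: Δω = ω₀/Q = 62.95 rad/s; BW = Δω/(2π) = 10.02 Hz.

(a) f₀ = 153.1 Hz  (b) Q = 15.28  (c) BW = 10.02 Hz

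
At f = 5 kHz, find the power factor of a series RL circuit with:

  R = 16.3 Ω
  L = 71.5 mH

Step 1 — Angular frequency: ω = 2π·f = 2π·5000 = 3.142e+04 rad/s.
Step 2 — Component impedances:
  R: Z = R = 16.3 Ω
  L: Z = jωL = j·3.142e+04·0.0715 = 0 + j2246 Ω
Step 3 — Series combination: Z_total = R + L = 16.3 + j2246 Ω = 2246∠89.6° Ω.
Step 4 — Power factor: PF = cos(φ) = Re(Z)/|Z| = 16.3/2246.3 = 0.007256.
Step 5 — Type: Im(Z) = 2246 ⇒ lagging (phase φ = 89.6°).

PF = 0.007256 (lagging, φ = 89.6°)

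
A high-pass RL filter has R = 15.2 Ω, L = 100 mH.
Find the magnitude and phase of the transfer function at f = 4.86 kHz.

Step 1 — Angular frequency: ω = 2π·4860 = 3.054e+04 rad/s.
Step 2 — Transfer function: H(jω) = jωL/(R + jωL).
Step 3 — Numerator jωL = j·3054; denominator R + jωL = 15.2 + j3054.
Step 4 — H = 1 + j0.004978.
Step 5 — Magnitude: |H| = 1 (-0.0 dB); phase: φ = 0.3°.

|H| = 1 (-0.0 dB), φ = 0.3°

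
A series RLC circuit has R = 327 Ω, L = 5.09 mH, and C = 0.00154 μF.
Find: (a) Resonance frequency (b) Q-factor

Step 1 — Resonance condition Im(Z)=0 gives ω₀ = 1/√(LC).
Step 2 — ω₀ = 1/√(0.00509·1.54e-09) = 3.572e+05 rad/s.
Step 3 — f₀ = ω₀/(2π) = 5.685e+04 Hz.
Step 4 — Series Q: Q = ω₀L/R = 3.572e+05·0.00509/327 = 5.56.

(a) f₀ = 5.685e+04 Hz  (b) Q = 5.56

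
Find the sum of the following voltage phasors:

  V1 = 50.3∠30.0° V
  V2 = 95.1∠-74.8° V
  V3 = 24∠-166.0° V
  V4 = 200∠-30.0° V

Step 1 — Convert each phasor to rectangular form:
  V1 = 50.3·(cos(30.0°) + j·sin(30.0°)) = 43.56 + j25.15 V
  V2 = 95.1·(cos(-74.8°) + j·sin(-74.8°)) = 24.93 - j91.77 V
  V3 = 24·(cos(-166.0°) + j·sin(-166.0°)) = -23.29 - j5.806 V
  V4 = 200·(cos(-30.0°) + j·sin(-30.0°)) = 173.2 - j100 V
Step 2 — Sum components: V_total = 218.4 - j172.4 V.
Step 3 — Convert to polar: |V_total| = 278.3 V, ∠V_total = -38.3°.

V_total = 278.3∠-38.3° V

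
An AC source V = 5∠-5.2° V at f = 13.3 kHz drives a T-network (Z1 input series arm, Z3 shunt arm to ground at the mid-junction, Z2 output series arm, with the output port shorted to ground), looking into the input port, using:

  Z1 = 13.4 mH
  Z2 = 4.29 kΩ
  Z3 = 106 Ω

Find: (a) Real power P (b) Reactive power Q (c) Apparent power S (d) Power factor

Step 1 — Angular frequency: ω = 2π·f = 2π·1.33e+04 = 8.357e+04 rad/s.
Step 2 — Component impedances:
  Z1: Z = jωL = j·8.357e+04·0.0134 = 0 + j1120 Ω
  Z2: Z = R = 4290 Ω
  Z3: Z = R = 106 Ω
Step 3 — With the output port shorted to ground, the output series arm Z2 runs from the junction to ground; the shunt arm Z3 also runs from the junction to ground. They appear in parallel: Z3 || Z2 = 103.4 Ω.
Step 4 — Series with input arm Z1: Z_in = Z1 + (Z3 || Z2) = 103.4 + j1120 Ω = 1125∠84.7° Ω.
Step 5 — Source phasor: V = 5∠-5.2° V = 4.979 - j0.4532 V.
Step 6 — Current: I = V / Z = 6.045e-06 - j0.004446 A = 0.004446∠-89.9° A.
Step 7 — Complex power: S = V·I* = 0.002045 + j0.02214 VA.
Step 8 — Real power: P = Re(S) = 0.002045 W.
Step 9 — Reactive power: Q = Im(S) = 0.02214 VAR.
Step 10 — Apparent power: |S| = 0.02223 VA.
Step 11 — Power factor: PF = P/|S| = 0.09199 (lagging).

(a) P = 0.002045 W  (b) Q = 0.02214 VAR  (c) S = 0.02223 VA  (d) PF = 0.09199 (lagging)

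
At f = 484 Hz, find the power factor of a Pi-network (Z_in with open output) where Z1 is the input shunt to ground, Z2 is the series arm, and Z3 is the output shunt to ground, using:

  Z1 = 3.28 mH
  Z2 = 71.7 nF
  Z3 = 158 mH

Step 1 — Angular frequency: ω = 2π·f = 2π·484 = 3041 rad/s.
Step 2 — Component impedances:
  Z1: Z = jωL = j·3041·0.00328 = 0 + j9.975 Ω
  Z2: Z = 1/(jωC) = -j/(ω·C) = 0 - j4586 Ω
  Z3: Z = jωL = j·3041·0.158 = 0 + j480.5 Ω
Step 3 — With open output, the series arm Z2 and the output shunt Z3 appear in series to ground: Z2 + Z3 = 0 - j4106 Ω.
Step 4 — Parallel with input shunt Z1: Z_in = Z1 || (Z2 + Z3) = 0 + j9.999 Ω = 9.999∠90.0° Ω.
Step 5 — Power factor: PF = cos(φ) = Re(Z)/|Z| = -0/9.999 = -0.
Step 6 — Type: Im(Z) = 9.999 ⇒ lagging (phase φ = 90.0°).

PF = -0 (lagging, φ = 90.0°)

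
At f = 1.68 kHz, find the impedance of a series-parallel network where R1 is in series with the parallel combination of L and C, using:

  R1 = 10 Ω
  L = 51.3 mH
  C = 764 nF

Step 1 — Angular frequency: ω = 2π·f = 2π·1680 = 1.056e+04 rad/s.
Step 2 — Component impedances:
  R1: Z = R = 10 Ω
  L: Z = jωL = j·1.056e+04·0.0513 = 0 + j541.5 Ω
  C: Z = 1/(jωC) = -j/(ω·C) = 0 - j124 Ω
Step 3 — Parallel branch: L || C = 1/(1/L + 1/C) = 0 - j160.8 Ω.
Step 4 — Series with R1: Z_total = R1 + (L || C) = 10 - j160.8 Ω = 161.1∠-86.4° Ω.

Z = 10 - j160.8 Ω = 161.1∠-86.4° Ω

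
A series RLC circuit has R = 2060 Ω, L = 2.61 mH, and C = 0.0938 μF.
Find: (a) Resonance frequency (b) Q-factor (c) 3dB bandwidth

Step 1 — Resonance condition Im(Z)=0 gives ω₀ = 1/√(LC).
Step 2 — ω₀ = 1/√(0.00261·9.38e-08) = 6.391e+04 rad/s.
Step 3 — f₀ = ω₀/(2π) = 1.017e+04 Hz.
Step 4 — Series Q: Q = ω₀L/R = 6.391e+04·0.00261/2060 = 0.08098.
Step 5 — 3dB bandwidth: Δω = ω₀/Q = 7.893e+05 rad/s; BW = Δω/(2π) = 1.256e+05 Hz.

(a) f₀ = 1.017e+04 Hz  (b) Q = 0.08098  (c) BW = 1.256e+05 Hz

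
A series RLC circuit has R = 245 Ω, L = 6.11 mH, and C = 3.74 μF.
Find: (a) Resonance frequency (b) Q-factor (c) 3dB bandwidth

Step 1 — Resonance: ω₀ = 1/√(LC) = 1/√(0.00611·3.74e-06) = 6615 rad/s.
Step 2 — f₀ = ω₀/(2π) = 1053 Hz.
Step 3 — Series Q: Q = ω₀L/R = 6615·0.00611/245 = 0.165.
Step 4 — Bandwidth: Δω = ω₀/Q = 4.01e+04 rad/s; BW = Δω/(2π) = 6382 Hz.

(a) f₀ = 1053 Hz  (b) Q = 0.165  (c) BW = 6382 Hz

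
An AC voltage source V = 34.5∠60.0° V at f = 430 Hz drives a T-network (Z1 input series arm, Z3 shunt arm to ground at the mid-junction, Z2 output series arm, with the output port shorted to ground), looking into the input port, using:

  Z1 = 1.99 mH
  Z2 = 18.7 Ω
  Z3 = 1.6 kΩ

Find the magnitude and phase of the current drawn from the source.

Step 1 — Angular frequency: ω = 2π·f = 2π·430 = 2702 rad/s.
Step 2 — Component impedances:
  Z1: Z = jωL = j·2702·0.00199 = 0 + j5.377 Ω
  Z2: Z = R = 18.7 Ω
  Z3: Z = R = 1600 Ω
Step 3 — With the output port shorted to ground, the output series arm Z2 runs from the junction to ground; the shunt arm Z3 also runs from the junction to ground. They appear in parallel: Z3 || Z2 = 18.48 Ω.
Step 4 — Series with input arm Z1: Z_in = Z1 + (Z3 || Z2) = 18.48 + j5.377 Ω = 19.25∠16.2° Ω.
Step 5 — Source phasor: V = 34.5∠60.0° V = 17.25 + j29.88 V.
Step 6 — Ohm's law: I = V / Z_total = (17.25 + j29.88) / (18.48 + j5.377) = 1.294 + j1.24 A.
Step 7 — Convert to polar: |I| = 1.792 A, ∠I = 43.8°.

I = 1.792∠43.8° A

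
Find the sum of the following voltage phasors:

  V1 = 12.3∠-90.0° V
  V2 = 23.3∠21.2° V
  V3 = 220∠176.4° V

Step 1 — Convert each phasor to rectangular form:
  V1 = 12.3·(cos(-90.0°) + j·sin(-90.0°)) = 0 - j12.3 V
  V2 = 23.3·(cos(21.2°) + j·sin(21.2°)) = 21.72 + j8.426 V
  V3 = 220·(cos(176.4°) + j·sin(176.4°)) = -219.6 + j13.81 V
Step 2 — Sum components: V_total = -197.8 + j9.94 V.
Step 3 — Convert to polar: |V_total| = 198.1 V, ∠V_total = 177.1°.

V_total = 198.1∠177.1° V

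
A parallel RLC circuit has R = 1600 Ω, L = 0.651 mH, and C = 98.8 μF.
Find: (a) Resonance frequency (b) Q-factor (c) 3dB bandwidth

Step 1 — Resonance: ω₀ = 1/√(LC) = 1/√(0.000651·9.88e-05) = 3943 rad/s.
Step 2 — f₀ = ω₀/(2π) = 627.6 Hz.
Step 3 — Parallel Q: Q = R/(ω₀L) = 1600/(3943·0.000651) = 623.3.
Step 4 — Bandwidth: Δω = ω₀/Q = 6.326 rad/s; BW = Δω/(2π) = 1.007 Hz.

(a) f₀ = 627.6 Hz  (b) Q = 623.3  (c) BW = 1.007 Hz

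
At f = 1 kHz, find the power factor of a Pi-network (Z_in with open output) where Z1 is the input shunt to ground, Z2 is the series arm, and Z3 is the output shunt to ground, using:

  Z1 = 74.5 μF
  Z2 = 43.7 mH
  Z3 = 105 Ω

Step 1 — Angular frequency: ω = 2π·f = 2π·1000 = 6283 rad/s.
Step 2 — Component impedances:
  Z1: Z = 1/(jωC) = -j/(ω·C) = 0 - j2.136 Ω
  Z2: Z = jωL = j·6283·0.0437 = 0 + j274.6 Ω
  Z3: Z = R = 105 Ω
Step 3 — With open output, the series arm Z2 and the output shunt Z3 appear in series to ground: Z2 + Z3 = 105 + j274.6 Ω.
Step 4 — Parallel with input shunt Z1: Z_in = Z1 || (Z2 + Z3) = 0.005621 - j2.151 Ω = 2.151∠-89.9° Ω.
Step 5 — Power factor: PF = cos(φ) = Re(Z)/|Z| = 0.005621/2.151 = 0.002613.
Step 6 — Type: Im(Z) = -2.151 ⇒ leading (phase φ = -89.9°).

PF = 0.002613 (leading, φ = -89.9°)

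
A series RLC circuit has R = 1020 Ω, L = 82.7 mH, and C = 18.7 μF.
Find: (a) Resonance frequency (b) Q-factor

Step 1 — Resonance condition Im(Z)=0 gives ω₀ = 1/√(LC).
Step 2 — ω₀ = 1/√(0.0827·1.87e-05) = 804.1 rad/s.
Step 3 — f₀ = ω₀/(2π) = 128 Hz.
Step 4 — Series Q: Q = ω₀L/R = 804.1·0.0827/1020 = 0.0652.

(a) f₀ = 128 Hz  (b) Q = 0.0652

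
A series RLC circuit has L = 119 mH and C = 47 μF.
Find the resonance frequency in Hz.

Step 1 — Resonance condition Im(Z)=0 gives ω₀ = 1/√(LC).
Step 2 — ω₀ = 1/√(0.119·4.7e-05) = 422.8 rad/s.
Step 3 — f₀ = ω₀/(2π) = 67.3 Hz.

f₀ = 67.3 Hz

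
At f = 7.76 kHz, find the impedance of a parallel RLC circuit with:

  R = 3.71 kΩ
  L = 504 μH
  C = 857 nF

Step 1 — Angular frequency: ω = 2π·f = 2π·7760 = 4.876e+04 rad/s.
Step 2 — Component impedances:
  R: Z = R = 3710 Ω
  L: Z = jωL = j·4.876e+04·0.000504 = 0 + j24.57 Ω
  C: Z = 1/(jωC) = -j/(ω·C) = 0 - j23.93 Ω
Step 3 — Parallel combination: 1/Z_total = 1/R + 1/L + 1/C; Z_total = 213.3 - j863.6 Ω = 889.5∠-76.1° Ω.

Z = 213.3 - j863.6 Ω = 889.5∠-76.1° Ω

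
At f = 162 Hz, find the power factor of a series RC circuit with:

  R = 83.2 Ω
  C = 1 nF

Step 1 — Angular frequency: ω = 2π·f = 2π·162 = 1018 rad/s.
Step 2 — Component impedances:
  R: Z = R = 83.2 Ω
  C: Z = 1/(jωC) = -j/(ω·C) = 0 - j9.824e+05 Ω
Step 3 — Series combination: Z_total = R + C = 83.2 - j9.824e+05 Ω = 9.824e+05∠-90.0° Ω.
Step 4 — Power factor: PF = cos(φ) = Re(Z)/|Z| = 83.2/9.824e+05 = 8.469e-05.
Step 5 — Type: Im(Z) = -9.824e+05 ⇒ leading (phase φ = -90.0°).

PF = 8.469e-05 (leading, φ = -90.0°)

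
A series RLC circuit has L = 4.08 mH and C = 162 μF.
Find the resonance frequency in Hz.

Step 1 — Resonance condition Im(Z)=0 gives ω₀ = 1/√(LC).
Step 2 — ω₀ = 1/√(0.00408·0.000162) = 1230 rad/s.
Step 3 — f₀ = ω₀/(2π) = 195.8 Hz.

f₀ = 195.8 Hz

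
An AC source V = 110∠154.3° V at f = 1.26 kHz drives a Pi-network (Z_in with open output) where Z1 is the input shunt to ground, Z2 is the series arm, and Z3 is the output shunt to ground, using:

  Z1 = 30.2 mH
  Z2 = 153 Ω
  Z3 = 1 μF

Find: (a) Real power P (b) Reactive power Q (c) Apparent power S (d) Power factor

Step 1 — Angular frequency: ω = 2π·f = 2π·1260 = 7917 rad/s.
Step 2 — Component impedances:
  Z1: Z = jωL = j·7917·0.0302 = 0 + j239.1 Ω
  Z2: Z = R = 153 Ω
  Z3: Z = 1/(jωC) = -j/(ω·C) = 0 - j126.3 Ω
Step 3 — With open output, the series arm Z2 and the output shunt Z3 appear in series to ground: Z2 + Z3 = 153 - j126.3 Ω.
Step 4 — Parallel with input shunt Z1: Z_in = Z1 || (Z2 + Z3) = 242.1 + j60.65 Ω = 249.6∠14.1° Ω.
Step 5 — Source phasor: V = 110∠154.3° V = -99.12 + j47.7 V.
Step 6 — Current: I = V / Z = -0.3388 + j0.2819 A = 0.4408∠140.2° A.
Step 7 — Complex power: S = V·I* = 47.03 + j11.78 VA.
Step 8 — Real power: P = Re(S) = 47.03 W.
Step 9 — Reactive power: Q = Im(S) = 11.78 VAR.
Step 10 — Apparent power: |S| = 48.48 VA.
Step 11 — Power factor: PF = P/|S| = 0.97 (lagging).

(a) P = 47.03 W  (b) Q = 11.78 VAR  (c) S = 48.48 VA  (d) PF = 0.97 (lagging)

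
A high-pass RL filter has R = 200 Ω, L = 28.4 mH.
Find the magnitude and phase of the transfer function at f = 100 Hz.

Step 1 — Angular frequency: ω = 2π·100 = 628.3 rad/s.
Step 2 — Transfer function: H(jω) = jωL/(R + jωL).
Step 3 — Numerator jωL = j·17.84; denominator R + jωL = 200 + j17.84.
Step 4 — H = 0.007898 + j0.08852.
Step 5 — Magnitude: |H| = 0.08887 (-21.0 dB); phase: φ = 84.9°.

|H| = 0.08887 (-21.0 dB), φ = 84.9°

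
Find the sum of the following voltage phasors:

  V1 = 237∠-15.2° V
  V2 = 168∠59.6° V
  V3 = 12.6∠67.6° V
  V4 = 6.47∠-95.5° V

Step 1 — Convert each phasor to rectangular form:
  V1 = 237·(cos(-15.2°) + j·sin(-15.2°)) = 228.7 - j62.14 V
  V2 = 168·(cos(59.6°) + j·sin(59.6°)) = 85.01 + j144.9 V
  V3 = 12.6·(cos(67.6°) + j·sin(67.6°)) = 4.801 + j11.65 V
  V4 = 6.47·(cos(-95.5°) + j·sin(-95.5°)) = -0.6201 - j6.44 V
Step 2 — Sum components: V_total = 317.9 + j87.97 V.
Step 3 — Convert to polar: |V_total| = 329.9 V, ∠V_total = 15.5°.

V_total = 329.9∠15.5° V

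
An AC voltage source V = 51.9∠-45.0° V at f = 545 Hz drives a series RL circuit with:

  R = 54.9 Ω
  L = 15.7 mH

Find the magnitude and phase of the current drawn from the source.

Step 1 — Angular frequency: ω = 2π·f = 2π·545 = 3424 rad/s.
Step 2 — Component impedances:
  R: Z = R = 54.9 Ω
  L: Z = jωL = j·3424·0.0157 = 0 + j53.76 Ω
Step 3 — Series combination: Z_total = R + L = 54.9 + j53.76 Ω = 76.84∠44.4° Ω.
Step 4 — Source phasor: V = 51.9∠-45.0° V = 36.7 - j36.7 V.
Step 5 — Ohm's law: I = V / Z_total = (36.7 - j36.7) / (54.9 + j53.76) = 0.007073 - j0.6754 A.
Step 6 — Convert to polar: |I| = 0.6754 A, ∠I = -89.4°.

I = 0.6754∠-89.4° A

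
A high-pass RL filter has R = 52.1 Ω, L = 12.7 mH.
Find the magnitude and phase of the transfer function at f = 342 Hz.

Step 1 — Angular frequency: ω = 2π·342 = 2149 rad/s.
Step 2 — Transfer function: H(jω) = jωL/(R + jωL).
Step 3 — Numerator jωL = j·27.29; denominator R + jωL = 52.1 + j27.29.
Step 4 — H = 0.2153 + j0.411.
Step 5 — Magnitude: |H| = 0.464 (-6.7 dB); phase: φ = 62.4°.

|H| = 0.464 (-6.7 dB), φ = 62.4°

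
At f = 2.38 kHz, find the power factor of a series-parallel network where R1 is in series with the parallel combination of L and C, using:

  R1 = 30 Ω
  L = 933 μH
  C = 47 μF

Step 1 — Angular frequency: ω = 2π·f = 2π·2380 = 1.495e+04 rad/s.
Step 2 — Component impedances:
  R1: Z = R = 30 Ω
  L: Z = jωL = j·1.495e+04·0.000933 = 0 + j13.95 Ω
  C: Z = 1/(jωC) = -j/(ω·C) = 0 - j1.423 Ω
Step 3 — Parallel branch: L || C = 1/(1/L + 1/C) = 0 - j1.584 Ω.
Step 4 — Series with R1: Z_total = R1 + (L || C) = 30 - j1.584 Ω = 30.04∠-3.0° Ω.
Step 5 — Power factor: PF = cos(φ) = Re(Z)/|Z| = 30/30.042 = 0.9986.
Step 6 — Type: Im(Z) = -1.584 ⇒ leading (phase φ = -3.0°).

PF = 0.9986 (leading, φ = -3.0°)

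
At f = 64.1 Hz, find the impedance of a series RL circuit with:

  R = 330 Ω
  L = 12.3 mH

Step 1 — Angular frequency: ω = 2π·f = 2π·64.1 = 402.8 rad/s.
Step 2 — Component impedances:
  R: Z = R = 330 Ω
  L: Z = jωL = j·402.8·0.0123 = 0 + j4.954 Ω
Step 3 — Series combination: Z_total = R + L = 330 + j4.954 Ω = 330∠0.9° Ω.

Z = 330 + j4.954 Ω = 330∠0.9° Ω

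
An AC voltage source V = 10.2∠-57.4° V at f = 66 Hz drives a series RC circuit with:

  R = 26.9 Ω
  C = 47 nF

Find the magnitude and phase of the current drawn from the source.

Step 1 — Angular frequency: ω = 2π·f = 2π·66 = 414.7 rad/s.
Step 2 — Component impedances:
  R: Z = R = 26.9 Ω
  C: Z = 1/(jωC) = -j/(ω·C) = 0 - j5.131e+04 Ω
Step 3 — Series combination: Z_total = R + C = 26.9 - j5.131e+04 Ω = 5.131e+04∠-90.0° Ω.
Step 4 — Source phasor: V = 10.2∠-57.4° V = 5.495 - j8.593 V.
Step 5 — Ohm's law: I = V / Z_total = (5.495 - j8.593) / (26.9 - j5.131e+04) = 0.0001675 + j0.000107 A.
Step 6 — Convert to polar: |I| = 0.0001988 A, ∠I = 32.6°.

I = 0.0001988∠32.6° A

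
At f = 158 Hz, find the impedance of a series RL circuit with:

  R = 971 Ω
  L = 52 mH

Step 1 — Angular frequency: ω = 2π·f = 2π·158 = 992.7 rad/s.
Step 2 — Component impedances:
  R: Z = R = 971 Ω
  L: Z = jωL = j·992.7·0.052 = 0 + j51.62 Ω
Step 3 — Series combination: Z_total = R + L = 971 + j51.62 Ω = 972.4∠3.0° Ω.

Z = 971 + j51.62 Ω = 972.4∠3.0° Ω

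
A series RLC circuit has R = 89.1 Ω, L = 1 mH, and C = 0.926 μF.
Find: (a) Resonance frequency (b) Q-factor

Step 1 — Resonance condition Im(Z)=0 gives ω₀ = 1/√(LC).
Step 2 — ω₀ = 1/√(0.001·9.26e-07) = 3.286e+04 rad/s.
Step 3 — f₀ = ω₀/(2π) = 5230 Hz.
Step 4 — Series Q: Q = ω₀L/R = 3.286e+04·0.001/89.1 = 0.3688.

(a) f₀ = 5230 Hz  (b) Q = 0.3688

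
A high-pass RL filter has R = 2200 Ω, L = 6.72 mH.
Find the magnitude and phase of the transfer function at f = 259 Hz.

Step 1 — Angular frequency: ω = 2π·259 = 1627 rad/s.
Step 2 — Transfer function: H(jω) = jωL/(R + jωL).
Step 3 — Numerator jωL = j·10.94; denominator R + jωL = 2200 + j10.94.
Step 4 — H = 2.471e-05 + j0.004971.
Step 5 — Magnitude: |H| = 0.004971 (-46.1 dB); phase: φ = 89.7°.

|H| = 0.004971 (-46.1 dB), φ = 89.7°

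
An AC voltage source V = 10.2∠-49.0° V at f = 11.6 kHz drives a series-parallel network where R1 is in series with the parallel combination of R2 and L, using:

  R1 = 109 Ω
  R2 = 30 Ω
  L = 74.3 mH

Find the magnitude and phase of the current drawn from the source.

Step 1 — Angular frequency: ω = 2π·f = 2π·1.16e+04 = 7.288e+04 rad/s.
Step 2 — Component impedances:
  R1: Z = R = 109 Ω
  R2: Z = R = 30 Ω
  L: Z = jωL = j·7.288e+04·0.0743 = 0 + j5415 Ω
Step 3 — Parallel branch: R2 || L = 1/(1/R2 + 1/L) = 30 + j0.1662 Ω.
Step 4 — Series with R1: Z_total = R1 + (R2 || L) = 139 + j0.1662 Ω = 139∠0.1° Ω.
Step 5 — Source phasor: V = 10.2∠-49.0° V = 6.692 - j7.698 V.
Step 6 — Ohm's law: I = V / Z_total = (6.692 - j7.698) / (139 + j0.1662) = 0.04808 - j0.05544 A.
Step 7 — Convert to polar: |I| = 0.07338 A, ∠I = -49.1°.

I = 0.07338∠-49.1° A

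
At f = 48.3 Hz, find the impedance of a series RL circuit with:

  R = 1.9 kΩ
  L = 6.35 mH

Step 1 — Angular frequency: ω = 2π·f = 2π·48.3 = 303.5 rad/s.
Step 2 — Component impedances:
  R: Z = R = 1900 Ω
  L: Z = jωL = j·303.5·0.00635 = 0 + j1.927 Ω
Step 3 — Series combination: Z_total = R + L = 1900 + j1.927 Ω = 1900∠0.1° Ω.

Z = 1900 + j1.927 Ω = 1900∠0.1° Ω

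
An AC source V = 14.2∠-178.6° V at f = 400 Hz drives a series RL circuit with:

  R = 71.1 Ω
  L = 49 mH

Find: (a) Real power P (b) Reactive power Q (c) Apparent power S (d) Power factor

Step 1 — Angular frequency: ω = 2π·f = 2π·400 = 2513 rad/s.
Step 2 — Component impedances:
  R: Z = R = 71.1 Ω
  L: Z = jωL = j·2513·0.049 = 0 + j123.2 Ω
Step 3 — Series combination: Z_total = R + L = 71.1 + j123.2 Ω = 142.2∠60.0° Ω.
Step 4 — Source phasor: V = 14.2∠-178.6° V = -14.2 - j0.3469 V.
Step 5 — Current: I = V / Z = -0.05203 + j0.08523 A = 0.09986∠121.4° A.
Step 6 — Complex power: S = V·I* = 0.709 + j1.228 VA.
Step 7 — Real power: P = Re(S) = 0.709 W.
Step 8 — Reactive power: Q = Im(S) = 1.228 VAR.
Step 9 — Apparent power: |S| = 1.418 VA.
Step 10 — Power factor: PF = P/|S| = 0.5 (lagging).

(a) P = 0.709 W  (b) Q = 1.228 VAR  (c) S = 1.418 VA  (d) PF = 0.5 (lagging)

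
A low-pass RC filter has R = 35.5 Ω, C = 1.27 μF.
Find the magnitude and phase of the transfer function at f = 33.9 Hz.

Step 1 — Angular frequency: ω = 2π·33.9 = 213 rad/s.
Step 2 — Transfer function: H(jω) = 1/(1 + jωRC).
Step 3 — Denominator: 1 + jωRC = 1 + j·213·35.5·1.27e-06 = 1 + j0.009603.
Step 4 — H = 0.9999 - j0.009602.
Step 5 — Magnitude: |H| = 1 (-0.0 dB); phase: φ = -0.6°.

|H| = 1 (-0.0 dB), φ = -0.6°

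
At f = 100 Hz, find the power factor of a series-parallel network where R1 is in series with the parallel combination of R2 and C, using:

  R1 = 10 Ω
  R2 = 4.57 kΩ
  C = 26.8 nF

Step 1 — Angular frequency: ω = 2π·f = 2π·100 = 628.3 rad/s.
Step 2 — Component impedances:
  R1: Z = R = 10 Ω
  R2: Z = R = 4570 Ω
  C: Z = 1/(jωC) = -j/(ω·C) = 0 - j5.939e+04 Ω
Step 3 — Parallel branch: R2 || C = 1/(1/R2 + 1/C) = 4543 - j349.6 Ω.
Step 4 — Series with R1: Z_total = R1 + (R2 || C) = 4553 - j349.6 Ω = 4566∠-4.4° Ω.
Step 5 — Power factor: PF = cos(φ) = Re(Z)/|Z| = 4553.1/4566.5 = 0.9971.
Step 6 — Type: Im(Z) = -349.6 ⇒ leading (phase φ = -4.4°).

PF = 0.9971 (leading, φ = -4.4°)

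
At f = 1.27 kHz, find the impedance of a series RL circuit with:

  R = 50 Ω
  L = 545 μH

Step 1 — Angular frequency: ω = 2π·f = 2π·1270 = 7980 rad/s.
Step 2 — Component impedances:
  R: Z = R = 50 Ω
  L: Z = jωL = j·7980·0.000545 = 0 + j4.349 Ω
Step 3 — Series combination: Z_total = R + L = 50 + j4.349 Ω = 50.19∠5.0° Ω.

Z = 50 + j4.349 Ω = 50.19∠5.0° Ω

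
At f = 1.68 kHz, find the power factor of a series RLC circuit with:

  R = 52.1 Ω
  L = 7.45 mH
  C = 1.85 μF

Step 1 — Angular frequency: ω = 2π·f = 2π·1680 = 1.056e+04 rad/s.
Step 2 — Component impedances:
  R: Z = R = 52.1 Ω
  L: Z = jωL = j·1.056e+04·0.00745 = 0 + j78.64 Ω
  C: Z = 1/(jωC) = -j/(ω·C) = 0 - j51.21 Ω
Step 3 — Series combination: Z_total = R + L + C = 52.1 + j27.43 Ω = 58.88∠27.8° Ω.
Step 4 — Power factor: PF = cos(φ) = Re(Z)/|Z| = 52.1/58.881 = 0.8848.
Step 5 — Type: Im(Z) = 27.43 ⇒ lagging (phase φ = 27.8°).

PF = 0.8848 (lagging, φ = 27.8°)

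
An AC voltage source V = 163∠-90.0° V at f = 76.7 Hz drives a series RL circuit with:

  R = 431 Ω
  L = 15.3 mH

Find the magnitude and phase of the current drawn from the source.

Step 1 — Angular frequency: ω = 2π·f = 2π·76.7 = 481.9 rad/s.
Step 2 — Component impedances:
  R: Z = R = 431 Ω
  L: Z = jωL = j·481.9·0.0153 = 0 + j7.373 Ω
Step 3 — Series combination: Z_total = R + L = 431 + j7.373 Ω = 431.1∠1.0° Ω.
Step 4 — Source phasor: V = 163∠-90.0° V = 0 - j163 V.
Step 5 — Ohm's law: I = V / Z_total = (0 - j163) / (431 + j7.373) = -0.006468 - j0.3781 A.
Step 6 — Convert to polar: |I| = 0.3781 A, ∠I = -91.0°.

I = 0.3781∠-91.0° A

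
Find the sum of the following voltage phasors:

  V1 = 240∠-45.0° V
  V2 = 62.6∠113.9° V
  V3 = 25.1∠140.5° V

Step 1 — Convert each phasor to rectangular form:
  V1 = 240·(cos(-45.0°) + j·sin(-45.0°)) = 169.7 - j169.7 V
  V2 = 62.6·(cos(113.9°) + j·sin(113.9°)) = -25.36 + j57.23 V
  V3 = 25.1·(cos(140.5°) + j·sin(140.5°)) = -19.37 + j15.97 V
Step 2 — Sum components: V_total = 125 - j96.51 V.
Step 3 — Convert to polar: |V_total| = 157.9 V, ∠V_total = -37.7°.

V_total = 157.9∠-37.7° V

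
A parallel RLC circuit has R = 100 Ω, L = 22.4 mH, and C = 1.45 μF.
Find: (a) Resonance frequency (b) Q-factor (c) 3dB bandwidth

Step 1 — Resonance: ω₀ = 1/√(LC) = 1/√(0.0224·1.45e-06) = 5549 rad/s.
Step 2 — f₀ = ω₀/(2π) = 883.1 Hz.
Step 3 — Parallel Q: Q = R/(ω₀L) = 100/(5549·0.0224) = 0.8046.
Step 4 — Bandwidth: Δω = ω₀/Q = 6897 rad/s; BW = Δω/(2π) = 1098 Hz.

(a) f₀ = 883.1 Hz  (b) Q = 0.8046  (c) BW = 1098 Hz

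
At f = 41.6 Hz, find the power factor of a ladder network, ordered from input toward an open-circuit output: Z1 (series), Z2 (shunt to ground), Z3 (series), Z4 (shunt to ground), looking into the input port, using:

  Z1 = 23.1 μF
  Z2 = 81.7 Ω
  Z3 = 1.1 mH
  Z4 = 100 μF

Step 1 — Angular frequency: ω = 2π·f = 2π·41.6 = 261.4 rad/s.
Step 2 — Component impedances:
  Z1: Z = 1/(jωC) = -j/(ω·C) = 0 - j165.6 Ω
  Z2: Z = R = 81.7 Ω
  Z3: Z = jωL = j·261.4·0.0011 = 0 + j0.2875 Ω
  Z4: Z = 1/(jωC) = -j/(ω·C) = 0 - j38.26 Ω
Step 3 — Ladder network (open output): work backward from the far end, alternating series and parallel combinations. Z_in = 14.51 - j196.8 Ω = 197.4∠-85.8° Ω.
Step 4 — Power factor: PF = cos(φ) = Re(Z)/|Z| = 14.513/197.38 = 0.07353.
Step 5 — Type: Im(Z) = -196.8 ⇒ leading (phase φ = -85.8°).

PF = 0.07353 (leading, φ = -85.8°)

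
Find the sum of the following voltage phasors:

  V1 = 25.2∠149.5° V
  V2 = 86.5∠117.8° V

Step 1 — Convert each phasor to rectangular form:
  V1 = 25.2·(cos(149.5°) + j·sin(149.5°)) = -21.71 + j12.79 V
  V2 = 86.5·(cos(117.8°) + j·sin(117.8°)) = -40.34 + j76.52 V
Step 2 — Sum components: V_total = -62.06 + j89.31 V.
Step 3 — Convert to polar: |V_total| = 108.7 V, ∠V_total = 124.8°.

V_total = 108.7∠124.8° V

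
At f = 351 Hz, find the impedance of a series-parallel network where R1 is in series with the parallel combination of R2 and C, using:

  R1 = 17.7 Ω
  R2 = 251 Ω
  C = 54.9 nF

Step 1 — Angular frequency: ω = 2π·f = 2π·351 = 2205 rad/s.
Step 2 — Component impedances:
  R1: Z = R = 17.7 Ω
  R2: Z = R = 251 Ω
  C: Z = 1/(jωC) = -j/(ω·C) = 0 - j8259 Ω
Step 3 — Parallel branch: R2 || C = 1/(1/R2 + 1/C) = 250.8 - j7.621 Ω.
Step 4 — Series with R1: Z_total = R1 + (R2 || C) = 268.5 - j7.621 Ω = 268.6∠-1.6° Ω.

Z = 268.5 - j7.621 Ω = 268.6∠-1.6° Ω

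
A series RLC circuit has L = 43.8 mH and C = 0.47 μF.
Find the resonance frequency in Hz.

Step 1 — Resonance condition Im(Z)=0 gives ω₀ = 1/√(LC).
Step 2 — ω₀ = 1/√(0.0438·4.7e-07) = 6970 rad/s.
Step 3 — f₀ = ω₀/(2π) = 1109 Hz.

f₀ = 1109 Hz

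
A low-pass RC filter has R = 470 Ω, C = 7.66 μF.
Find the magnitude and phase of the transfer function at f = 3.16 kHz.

Step 1 — Angular frequency: ω = 2π·3160 = 1.985e+04 rad/s.
Step 2 — Transfer function: H(jω) = 1/(1 + jωRC).
Step 3 — Denominator: 1 + jωRC = 1 + j·1.985e+04·470·7.66e-06 = 1 + j71.48.
Step 4 — H = 0.0001957 - j0.01399.
Step 5 — Magnitude: |H| = 0.01399 (-37.1 dB); phase: φ = -89.2°.

|H| = 0.01399 (-37.1 dB), φ = -89.2°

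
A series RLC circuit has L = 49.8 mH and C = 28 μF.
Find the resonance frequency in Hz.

Step 1 — Resonance condition Im(Z)=0 gives ω₀ = 1/√(LC).
Step 2 — ω₀ = 1/√(0.0498·2.8e-05) = 846.8 rad/s.
Step 3 — f₀ = ω₀/(2π) = 134.8 Hz.

f₀ = 134.8 Hz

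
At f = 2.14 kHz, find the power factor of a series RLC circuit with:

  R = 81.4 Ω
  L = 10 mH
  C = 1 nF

Step 1 — Angular frequency: ω = 2π·f = 2π·2140 = 1.345e+04 rad/s.
Step 2 — Component impedances:
  R: Z = R = 81.4 Ω
  L: Z = jωL = j·1.345e+04·0.01 = 0 + j134.5 Ω
  C: Z = 1/(jωC) = -j/(ω·C) = 0 - j7.437e+04 Ω
Step 3 — Series combination: Z_total = R + L + C = 81.4 - j7.424e+04 Ω = 7.424e+04∠-89.9° Ω.
Step 4 — Power factor: PF = cos(φ) = Re(Z)/|Z| = 81.4/7.424e+04 = 0.001096.
Step 5 — Type: Im(Z) = -7.424e+04 ⇒ leading (phase φ = -89.9°).

PF = 0.001096 (leading, φ = -89.9°)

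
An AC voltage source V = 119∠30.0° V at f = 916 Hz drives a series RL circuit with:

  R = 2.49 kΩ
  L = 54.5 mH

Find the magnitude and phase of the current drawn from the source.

Step 1 — Angular frequency: ω = 2π·f = 2π·916 = 5755 rad/s.
Step 2 — Component impedances:
  R: Z = R = 2490 Ω
  L: Z = jωL = j·5755·0.0545 = 0 + j313.7 Ω
Step 3 — Series combination: Z_total = R + L = 2490 + j313.7 Ω = 2510∠7.2° Ω.
Step 4 — Source phasor: V = 119∠30.0° V = 103.1 + j59.5 V.
Step 5 — Ohm's law: I = V / Z_total = (103.1 + j59.5) / (2490 + j313.7) = 0.0437 + j0.01839 A.
Step 6 — Convert to polar: |I| = 0.04742 A, ∠I = 22.8°.

I = 0.04742∠22.8° A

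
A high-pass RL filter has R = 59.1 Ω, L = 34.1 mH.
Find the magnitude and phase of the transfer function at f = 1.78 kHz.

Step 1 — Angular frequency: ω = 2π·1780 = 1.118e+04 rad/s.
Step 2 — Transfer function: H(jω) = jωL/(R + jωL).
Step 3 — Numerator jωL = j·381.4; denominator R + jωL = 59.1 + j381.4.
Step 4 — H = 0.9765 + j0.1513.
Step 5 — Magnitude: |H| = 0.9882 (-0.1 dB); phase: φ = 8.8°.

|H| = 0.9882 (-0.1 dB), φ = 8.8°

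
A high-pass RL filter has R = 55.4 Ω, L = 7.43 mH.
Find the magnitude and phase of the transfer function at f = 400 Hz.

Step 1 — Angular frequency: ω = 2π·400 = 2513 rad/s.
Step 2 — Transfer function: H(jω) = jωL/(R + jωL).
Step 3 — Numerator jωL = j·18.67; denominator R + jωL = 55.4 + j18.67.
Step 4 — H = 0.102 + j0.3027.
Step 5 — Magnitude: |H| = 0.3194 (-9.9 dB); phase: φ = 71.4°.

|H| = 0.3194 (-9.9 dB), φ = 71.4°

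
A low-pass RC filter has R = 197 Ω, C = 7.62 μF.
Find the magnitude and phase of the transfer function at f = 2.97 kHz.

Step 1 — Angular frequency: ω = 2π·2970 = 1.866e+04 rad/s.
Step 2 — Transfer function: H(jω) = 1/(1 + jωRC).
Step 3 — Denominator: 1 + jωRC = 1 + j·1.866e+04·197·7.62e-06 = 1 + j28.01.
Step 4 — H = 0.001273 - j0.03565.
Step 5 — Magnitude: |H| = 0.03568 (-29.0 dB); phase: φ = -88.0°.

|H| = 0.03568 (-29.0 dB), φ = -88.0°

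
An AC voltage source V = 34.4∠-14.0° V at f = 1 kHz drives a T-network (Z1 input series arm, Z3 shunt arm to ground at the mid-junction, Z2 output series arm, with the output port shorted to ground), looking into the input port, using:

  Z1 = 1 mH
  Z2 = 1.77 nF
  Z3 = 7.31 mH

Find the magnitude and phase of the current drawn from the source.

Step 1 — Angular frequency: ω = 2π·f = 2π·1000 = 6283 rad/s.
Step 2 — Component impedances:
  Z1: Z = jωL = j·6283·0.001 = 0 + j6.283 Ω
  Z2: Z = 1/(jωC) = -j/(ω·C) = 0 - j8.992e+04 Ω
  Z3: Z = jωL = j·6283·0.00731 = 0 + j45.93 Ω
Step 3 — With the output port shorted to ground, the output series arm Z2 runs from the junction to ground; the shunt arm Z3 also runs from the junction to ground. They appear in parallel: Z3 || Z2 = 0 + j45.95 Ω.
Step 4 — Series with input arm Z1: Z_in = Z1 + (Z3 || Z2) = 0 + j52.24 Ω = 52.24∠90.0° Ω.
Step 5 — Source phasor: V = 34.4∠-14.0° V = 33.38 - j8.322 V.
Step 6 — Ohm's law: I = V / Z_total = (33.38 - j8.322) / (0 + j52.24) = -0.1593 - j0.639 A.
Step 7 — Convert to polar: |I| = 0.6585 A, ∠I = -104.0°.

I = 0.6585∠-104.0° A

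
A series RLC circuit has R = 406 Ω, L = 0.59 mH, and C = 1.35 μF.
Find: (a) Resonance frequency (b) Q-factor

Step 1 — Resonance condition Im(Z)=0 gives ω₀ = 1/√(LC).
Step 2 — ω₀ = 1/√(0.00059·1.35e-06) = 3.543e+04 rad/s.
Step 3 — f₀ = ω₀/(2π) = 5639 Hz.
Step 4 — Series Q: Q = ω₀L/R = 3.543e+04·0.00059/406 = 0.05149.

(a) f₀ = 5639 Hz  (b) Q = 0.05149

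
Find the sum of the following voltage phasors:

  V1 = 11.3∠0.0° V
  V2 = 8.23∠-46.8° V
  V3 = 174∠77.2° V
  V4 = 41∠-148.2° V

Step 1 — Convert each phasor to rectangular form:
  V1 = 11.3·(cos(0.0°) + j·sin(0.0°)) = 11.3 V
  V2 = 8.23·(cos(-46.8°) + j·sin(-46.8°)) = 5.634 - j5.999 V
  V3 = 174·(cos(77.2°) + j·sin(77.2°)) = 38.55 + j169.7 V
  V4 = 41·(cos(-148.2°) + j·sin(-148.2°)) = -34.85 - j21.61 V
Step 2 — Sum components: V_total = 20.64 + j142.1 V.
Step 3 — Convert to polar: |V_total| = 143.6 V, ∠V_total = 81.7°.

V_total = 143.6∠81.7° V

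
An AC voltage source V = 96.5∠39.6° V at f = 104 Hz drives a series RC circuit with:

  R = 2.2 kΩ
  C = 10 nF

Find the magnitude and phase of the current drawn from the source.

Step 1 — Angular frequency: ω = 2π·f = 2π·104 = 653.5 rad/s.
Step 2 — Component impedances:
  R: Z = R = 2200 Ω
  C: Z = 1/(jωC) = -j/(ω·C) = 0 - j1.53e+05 Ω
Step 3 — Series combination: Z_total = R + C = 2200 - j1.53e+05 Ω = 1.53e+05∠-89.2° Ω.
Step 4 — Source phasor: V = 96.5∠39.6° V = 74.35 + j61.51 V.
Step 5 — Ohm's law: I = V / Z_total = (74.35 + j61.51) / (2200 - j1.53e+05) = -0.0003949 + j0.0004915 A.
Step 6 — Convert to polar: |I| = 0.0006305 A, ∠I = 128.8°.

I = 0.0006305∠128.8° A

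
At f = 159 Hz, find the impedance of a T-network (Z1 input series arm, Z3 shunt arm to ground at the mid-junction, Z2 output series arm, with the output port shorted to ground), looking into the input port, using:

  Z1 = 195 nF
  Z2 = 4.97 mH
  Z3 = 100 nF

Step 1 — Angular frequency: ω = 2π·f = 2π·159 = 999 rad/s.
Step 2 — Component impedances:
  Z1: Z = 1/(jωC) = -j/(ω·C) = 0 - j5133 Ω
  Z2: Z = jωL = j·999·0.00497 = 0 + j4.965 Ω
  Z3: Z = 1/(jωC) = -j/(ω·C) = 0 - j1.001e+04 Ω
Step 3 — With the output port shorted to ground, the output series arm Z2 runs from the junction to ground; the shunt arm Z3 also runs from the junction to ground. They appear in parallel: Z3 || Z2 = 0 + j4.968 Ω.
Step 4 — Series with input arm Z1: Z_in = Z1 + (Z3 || Z2) = 0 - j5128 Ω = 5128∠-90.0° Ω.

Z = 0 - j5128 Ω = 5128∠-90.0° Ω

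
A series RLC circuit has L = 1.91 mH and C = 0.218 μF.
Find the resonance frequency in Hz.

Step 1 — Resonance condition Im(Z)=0 gives ω₀ = 1/√(LC).
Step 2 — ω₀ = 1/√(0.00191·2.18e-07) = 4.901e+04 rad/s.
Step 3 — f₀ = ω₀/(2π) = 7800 Hz.

f₀ = 7800 Hz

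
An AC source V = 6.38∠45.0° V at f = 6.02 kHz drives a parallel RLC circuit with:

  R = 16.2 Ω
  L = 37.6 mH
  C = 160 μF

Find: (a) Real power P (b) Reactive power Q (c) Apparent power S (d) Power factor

Step 1 — Angular frequency: ω = 2π·f = 2π·6020 = 3.782e+04 rad/s.
Step 2 — Component impedances:
  R: Z = R = 16.2 Ω
  L: Z = jωL = j·3.782e+04·0.0376 = 0 + j1422 Ω
  C: Z = 1/(jωC) = -j/(ω·C) = 0 - j0.1652 Ω
Step 3 — Parallel combination: 1/Z_total = 1/R + 1/L + 1/C; Z_total = 0.001686 - j0.1652 Ω = 0.1652∠-89.4° Ω.
Step 4 — Source phasor: V = 6.38∠45.0° V = 4.511 + j4.511 V.
Step 5 — Current: I = V / Z = -27.02 + j27.58 A = 38.61∠134.4° A.
Step 6 — Complex power: S = V·I* = 2.513 - j246.3 VA.
Step 7 — Real power: P = Re(S) = 2.513 W.
Step 8 — Reactive power: Q = Im(S) = -246.3 VAR.
Step 9 — Apparent power: |S| = 246.3 VA.
Step 10 — Power factor: PF = P/|S| = 0.0102 (leading).

(a) P = 2.513 W  (b) Q = -246.3 VAR  (c) S = 246.3 VA  (d) PF = 0.0102 (leading)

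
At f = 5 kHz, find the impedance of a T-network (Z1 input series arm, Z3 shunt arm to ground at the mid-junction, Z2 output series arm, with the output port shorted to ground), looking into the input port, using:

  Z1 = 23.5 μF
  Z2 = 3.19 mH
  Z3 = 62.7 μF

Step 1 — Angular frequency: ω = 2π·f = 2π·5000 = 3.142e+04 rad/s.
Step 2 — Component impedances:
  Z1: Z = 1/(jωC) = -j/(ω·C) = 0 - j1.355 Ω
  Z2: Z = jωL = j·3.142e+04·0.00319 = 0 + j100.2 Ω
  Z3: Z = 1/(jωC) = -j/(ω·C) = 0 - j0.5077 Ω
Step 3 — With the output port shorted to ground, the output series arm Z2 runs from the junction to ground; the shunt arm Z3 also runs from the junction to ground. They appear in parallel: Z3 || Z2 = 0 - j0.5103 Ω.
Step 4 — Series with input arm Z1: Z_in = Z1 + (Z3 || Z2) = 0 - j1.865 Ω = 1.865∠-90.0° Ω.

Z = 0 - j1.865 Ω = 1.865∠-90.0° Ω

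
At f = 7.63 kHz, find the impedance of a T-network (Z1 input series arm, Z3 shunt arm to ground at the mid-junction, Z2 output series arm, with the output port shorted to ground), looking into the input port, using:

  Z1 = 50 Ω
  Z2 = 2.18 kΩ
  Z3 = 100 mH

Step 1 — Angular frequency: ω = 2π·f = 2π·7630 = 4.794e+04 rad/s.
Step 2 — Component impedances:
  Z1: Z = R = 50 Ω
  Z2: Z = R = 2180 Ω
  Z3: Z = jωL = j·4.794e+04·0.1 = 0 + j4794 Ω
Step 3 — With the output port shorted to ground, the output series arm Z2 runs from the junction to ground; the shunt arm Z3 also runs from the junction to ground. They appear in parallel: Z3 || Z2 = 1806 + j821.5 Ω.
Step 4 — Series with input arm Z1: Z_in = Z1 + (Z3 || Z2) = 1856 + j821.5 Ω = 2030∠23.9° Ω.

Z = 1856 + j821.5 Ω = 2030∠23.9° Ω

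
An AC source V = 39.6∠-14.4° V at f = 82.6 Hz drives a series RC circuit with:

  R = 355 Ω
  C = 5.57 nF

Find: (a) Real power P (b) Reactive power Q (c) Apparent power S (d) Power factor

Step 1 — Angular frequency: ω = 2π·f = 2π·82.6 = 519 rad/s.
Step 2 — Component impedances:
  R: Z = R = 355 Ω
  C: Z = 1/(jωC) = -j/(ω·C) = 0 - j3.459e+05 Ω
Step 3 — Series combination: Z_total = R + C = 355 - j3.459e+05 Ω = 3.459e+05∠-89.9° Ω.
Step 4 — Source phasor: V = 39.6∠-14.4° V = 38.36 - j9.848 V.
Step 5 — Current: I = V / Z = 2.858e-05 + j0.0001108 A = 0.0001145∠75.5° A.
Step 6 — Complex power: S = V·I* = 4.652e-06 - j0.004533 VA.
Step 7 — Real power: P = Re(S) = 4.652e-06 W.
Step 8 — Reactive power: Q = Im(S) = -0.004533 VAR.
Step 9 — Apparent power: |S| = 0.004533 VA.
Step 10 — Power factor: PF = P/|S| = 0.001026 (leading).

(a) P = 4.652e-06 W  (b) Q = -0.004533 VAR  (c) S = 0.004533 VA  (d) PF = 0.001026 (leading)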